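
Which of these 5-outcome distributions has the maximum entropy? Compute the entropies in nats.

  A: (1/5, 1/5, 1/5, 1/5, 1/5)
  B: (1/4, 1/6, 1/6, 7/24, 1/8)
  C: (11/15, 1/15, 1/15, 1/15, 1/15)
A

For a discrete distribution over n outcomes, entropy is maximized by the uniform distribution.

Computing entropies:
H(A) = 1.6094 nats
H(B) = 1.5631 nats
H(C) = 0.9496 nats

The uniform distribution (where all probabilities equal 1/5) achieves the maximum entropy of log_e(5) = 1.6094 nats.

Distribution A has the highest entropy.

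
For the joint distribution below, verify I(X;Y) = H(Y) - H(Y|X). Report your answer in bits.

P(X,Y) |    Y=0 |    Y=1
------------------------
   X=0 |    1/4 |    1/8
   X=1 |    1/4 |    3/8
I(X;Y) = 0.0488 bits

Mutual information has multiple equivalent forms:
- I(X;Y) = H(X) - H(X|Y)
- I(X;Y) = H(Y) - H(Y|X)
- I(X;Y) = H(X) + H(Y) - H(X,Y)

Computing all quantities:
H(X) = 0.9544, H(Y) = 1.0000, H(X,Y) = 1.9056
H(X|Y) = 0.9056, H(Y|X) = 0.9512

Verification:
H(X) - H(X|Y) = 0.9544 - 0.9056 = 0.0488
H(Y) - H(Y|X) = 1.0000 - 0.9512 = 0.0488
H(X) + H(Y) - H(X,Y) = 0.9544 + 1.0000 - 1.9056 = 0.0488

All forms give I(X;Y) = 0.0488 bits. ✓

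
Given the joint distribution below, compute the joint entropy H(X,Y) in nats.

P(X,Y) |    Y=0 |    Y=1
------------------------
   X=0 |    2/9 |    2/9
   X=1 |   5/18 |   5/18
1.3801 nats

Joint entropy is H(X,Y) = -Σ_{x,y} p(x,y) log p(x,y).

Summing over all non-zero entries:
H(X,Y) = -[2/9·log_e(2/9) + 2/9·log_e(2/9) + 5/18·log_e(5/18) + 5/18·log_e(5/18)]
H(X,Y) = 1.3801 nats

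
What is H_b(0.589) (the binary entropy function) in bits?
0.9770 bits

The binary entropy function is:
H(p) = -p log(p) - (1-p) log(1-p)

H(0.589) = -0.589 × log_2(0.589) - 0.411 × log_2(0.411)
H(0.589) = 0.9770 bits

Note: Binary entropy is maximized at p=0.5 (H=1 bit) and minimized at p=0 or p=1 (H=0).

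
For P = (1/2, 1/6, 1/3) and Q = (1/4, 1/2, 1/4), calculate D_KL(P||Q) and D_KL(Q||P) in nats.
D_KL(P||Q) = 0.2594, D_KL(Q||P) = 0.3041

KL divergence is not symmetric: D_KL(P||Q) ≠ D_KL(Q||P) in general.

D_KL(P||Q) = 0.2594 nats
D_KL(Q||P) = 0.3041 nats

No, they are not equal!

This asymmetry is why KL divergence is not a true distance metric.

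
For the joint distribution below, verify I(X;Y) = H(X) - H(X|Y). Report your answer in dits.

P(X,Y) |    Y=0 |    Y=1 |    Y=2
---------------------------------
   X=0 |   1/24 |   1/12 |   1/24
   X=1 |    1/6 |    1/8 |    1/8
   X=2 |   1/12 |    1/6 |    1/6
I(X;Y) = 0.0117 dits

Mutual information has multiple equivalent forms:
- I(X;Y) = H(X) - H(X|Y)
- I(X;Y) = H(Y) - H(Y|X)
- I(X;Y) = H(X) + H(Y) - H(X,Y)

Computing all quantities:
H(X) = 0.4465, H(Y) = 0.4749, H(X,Y) = 0.9097
H(X|Y) = 0.4349, H(Y|X) = 0.4632

Verification:
H(X) - H(X|Y) = 0.4465 - 0.4349 = 0.0117
H(Y) - H(Y|X) = 0.4749 - 0.4632 = 0.0117
H(X) + H(Y) - H(X,Y) = 0.4465 + 0.4749 - 0.9097 = 0.0117

All forms give I(X;Y) = 0.0117 dits. ✓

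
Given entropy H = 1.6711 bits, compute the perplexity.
3.1846

Perplexity is 2^H (or exp(H) for natural log).

H = 1.6711 bits
Perplexity = 2^1.6711 = 3.1846

Interpretation: The model's uncertainty is equivalent to choosing uniformly among 3.2 options.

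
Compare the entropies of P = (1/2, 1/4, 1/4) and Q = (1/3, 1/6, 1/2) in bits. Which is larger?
P

Computing entropies in bits:
H(P) = 1.5000
H(Q) = 1.4591

Distribution P has higher entropy.

Intuition: The distribution closer to uniform (more spread out) has higher entropy.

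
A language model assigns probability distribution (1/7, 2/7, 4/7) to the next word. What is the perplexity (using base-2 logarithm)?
2.6005

Perplexity is 2^H (or exp(H) for natural log).

First, H = -Σ p log p = 1.3788 bits
Perplexity = 2^1.3788 = 2.6005

Interpretation: The model's uncertainty is equivalent to choosing uniformly among 2.6 options.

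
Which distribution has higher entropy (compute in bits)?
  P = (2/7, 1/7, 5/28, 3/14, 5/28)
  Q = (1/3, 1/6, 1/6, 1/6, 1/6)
P

Computing entropies in bits:
H(P) = 2.2813
H(Q) = 2.2516

Distribution P has higher entropy.

Intuition: The distribution closer to uniform (more spread out) has higher entropy.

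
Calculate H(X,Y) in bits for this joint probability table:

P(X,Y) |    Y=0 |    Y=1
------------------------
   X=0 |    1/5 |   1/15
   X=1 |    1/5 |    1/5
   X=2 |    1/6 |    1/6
2.5153 bits

Joint entropy is H(X,Y) = -Σ_{x,y} p(x,y) log p(x,y).

Summing over all non-zero entries:
H(X,Y) = -[1/5·log_2(1/5) + 1/15·log_2(1/15) + 1/5·log_2(1/5) + 1/5·log_2(1/5) + 1/6·log_2(1/6) + 1/6·log_2(1/6)]
H(X,Y) = 2.5153 bits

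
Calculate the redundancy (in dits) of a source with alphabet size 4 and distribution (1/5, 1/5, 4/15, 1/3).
0.0104 dits

Redundancy measures how far a source is from maximum entropy:
R = H_max - H(X)

Maximum entropy for 4 symbols: H_max = log_10(4) = 0.6021 dits
Actual entropy: H(X) = 0.5917 dits
Redundancy: R = 0.6021 - 0.5917 = 0.0104 dits

This redundancy represents potential for compression: the source could be compressed by 0.0104 dits per symbol.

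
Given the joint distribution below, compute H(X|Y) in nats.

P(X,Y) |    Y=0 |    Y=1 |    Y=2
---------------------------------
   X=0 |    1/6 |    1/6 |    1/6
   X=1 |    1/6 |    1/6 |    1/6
0.6931 nats

Using the chain rule: H(X|Y) = H(X,Y) - H(Y)

First, compute H(X,Y) = 1.7918 nats

Marginal P(Y) = (1/3, 1/3, 1/3)
H(Y) = 1.0986 nats

H(X|Y) = H(X,Y) - H(Y) = 1.7918 - 1.0986 = 0.6931 nats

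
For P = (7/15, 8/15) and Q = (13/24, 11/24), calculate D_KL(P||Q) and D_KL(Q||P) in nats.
D_KL(P||Q) = 0.0113, D_KL(Q||P) = 0.0113

KL divergence is not symmetric: D_KL(P||Q) ≠ D_KL(Q||P) in general.

D_KL(P||Q) = 0.0113 nats
D_KL(Q||P) = 0.0113 nats

In this case they happen to be equal (to 4 decimal places).

This asymmetry is why KL divergence is not a true distance metric.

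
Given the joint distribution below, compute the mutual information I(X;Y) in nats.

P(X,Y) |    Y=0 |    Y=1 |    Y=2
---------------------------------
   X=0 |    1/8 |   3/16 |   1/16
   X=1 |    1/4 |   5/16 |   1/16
0.0054 nats

Mutual information: I(X;Y) = H(X) + H(Y) - H(X,Y)

Marginals:
P(X) = (3/8, 5/8), H(X) = 0.6616 nats
P(Y) = (3/8, 1/2, 1/8), H(Y) = 0.9743 nats

Joint entropy: H(X,Y) = 1.6304 nats

I(X;Y) = 0.6616 + 0.9743 - 1.6304 = 0.0054 nats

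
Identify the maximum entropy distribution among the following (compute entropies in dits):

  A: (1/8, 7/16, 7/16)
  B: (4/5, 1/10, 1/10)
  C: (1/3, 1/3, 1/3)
C

For a discrete distribution over n outcomes, entropy is maximized by the uniform distribution.

Computing entropies:
H(A) = 0.4270 dits
H(B) = 0.2775 dits
H(C) = 0.4771 dits

The uniform distribution (where all probabilities equal 1/3) achieves the maximum entropy of log_10(3) = 0.4771 dits.

Distribution C has the highest entropy.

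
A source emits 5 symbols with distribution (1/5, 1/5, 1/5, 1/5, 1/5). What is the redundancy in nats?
0.0000 nats

Redundancy measures how far a source is from maximum entropy:
R = H_max - H(X)

Maximum entropy for 5 symbols: H_max = log_e(5) = 1.6094 nats
Actual entropy: H(X) = 1.6094 nats
Redundancy: R = 1.6094 - 1.6094 = 0.0000 nats

This redundancy represents potential for compression: the source could be compressed by 0.0000 nats per symbol.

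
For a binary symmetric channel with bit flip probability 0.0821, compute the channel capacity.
0.5905 bits

For a binary symmetric channel (BSC) with error probability p:
Capacity C = 1 - H(p) bits per symbol

where H(p) = -p log₂(p) - (1-p) log₂(1-p) is the binary entropy function.

H(0.0821) = 0.4095 bits
C = 1 - 0.4095 = 0.5905 bits per symbol

This means we can reliably transmit up to 0.5905 bits of information per channel use.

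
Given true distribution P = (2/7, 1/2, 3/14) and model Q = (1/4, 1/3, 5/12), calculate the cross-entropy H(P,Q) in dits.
0.4921 dits

Cross-entropy: H(P,Q) = -Σ p(x) log q(x)

Alternatively: H(P,Q) = H(P) + D_KL(P||Q)
H(P) = 0.4493 dits
D_KL(P||Q) = 0.0427 dits

H(P,Q) = 0.4493 + 0.0427 = 0.4921 dits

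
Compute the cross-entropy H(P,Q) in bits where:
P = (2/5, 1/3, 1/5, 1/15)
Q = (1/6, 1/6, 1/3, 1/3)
2.3183 bits

Cross-entropy: H(P,Q) = -Σ p(x) log q(x)

Alternatively: H(P,Q) = H(P) + D_KL(P||Q)
H(P) = 1.7819 bits
D_KL(P||Q) = 0.5364 bits

H(P,Q) = 1.7819 + 0.5364 = 2.3183 bits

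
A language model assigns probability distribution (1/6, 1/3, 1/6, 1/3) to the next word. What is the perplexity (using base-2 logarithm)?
3.7798

Perplexity is 2^H (or exp(H) for natural log).

First, H = -Σ p log p = 1.9183 bits
Perplexity = 2^1.9183 = 3.7798

Interpretation: The model's uncertainty is equivalent to choosing uniformly among 3.8 options.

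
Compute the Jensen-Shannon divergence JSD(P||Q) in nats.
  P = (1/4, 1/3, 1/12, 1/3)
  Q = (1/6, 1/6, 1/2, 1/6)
0.1151 nats

Jensen-Shannon divergence is:
JSD(P||Q) = 0.5 × D_KL(P||M) + 0.5 × D_KL(Q||M)
where M = 0.5 × (P + Q) is the mixture distribution.

M = 0.5 × (1/4, 1/3, 1/12, 1/3) + 0.5 × (1/6, 1/6, 1/2, 1/6) = (5/24, 1/4, 7/24, 1/4)

D_KL(P||M) = 0.1330 nats
D_KL(Q||M) = 0.0972 nats

JSD(P||Q) = 0.5 × 0.1330 + 0.5 × 0.0972 = 0.1151 nats

Unlike KL divergence, JSD is symmetric and bounded: 0 ≤ JSD ≤ log(2).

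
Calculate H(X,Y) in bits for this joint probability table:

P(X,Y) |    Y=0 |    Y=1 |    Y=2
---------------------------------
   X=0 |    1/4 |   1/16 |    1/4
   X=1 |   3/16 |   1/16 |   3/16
2.4056 bits

Joint entropy is H(X,Y) = -Σ_{x,y} p(x,y) log p(x,y).

Summing over all non-zero entries:
H(X,Y) = -[1/4·log_2(1/4) + 1/16·log_2(1/16) + 1/4·log_2(1/4) + 3/16·log_2(3/16) + 1/16·log_2(1/16) + 3/16·log_2(3/16)]
H(X,Y) = 2.4056 bits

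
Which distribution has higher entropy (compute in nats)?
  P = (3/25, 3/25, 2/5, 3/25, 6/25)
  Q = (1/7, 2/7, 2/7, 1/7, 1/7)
Q

Computing entropies in nats:
H(P) = 1.4723
H(Q) = 1.5498

Distribution Q has higher entropy.

Intuition: The distribution closer to uniform (more spread out) has higher entropy.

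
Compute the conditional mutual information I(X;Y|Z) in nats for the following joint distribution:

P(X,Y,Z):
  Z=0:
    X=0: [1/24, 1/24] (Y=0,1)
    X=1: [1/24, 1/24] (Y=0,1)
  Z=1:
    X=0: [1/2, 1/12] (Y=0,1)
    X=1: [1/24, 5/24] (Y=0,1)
0.1877 nats

Conditional mutual information: I(X;Y|Z) = H(X|Z) + H(Y|Z) - H(X,Y|Z)

H(Z) = 0.4506
H(X,Z) = 1.0751 → H(X|Z) = 0.6246
H(Y,Z) = 1.1056 → H(Y|Z) = 0.6551
H(X,Y,Z) = 1.5425 → H(X,Y|Z) = 1.0920

I(X;Y|Z) = 0.6246 + 0.6551 - 1.0920 = 0.1877 nats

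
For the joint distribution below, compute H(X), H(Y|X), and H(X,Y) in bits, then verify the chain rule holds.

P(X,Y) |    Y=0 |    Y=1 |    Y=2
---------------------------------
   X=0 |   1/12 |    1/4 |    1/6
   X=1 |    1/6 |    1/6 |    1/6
H(X,Y) = 2.5221, H(X) = 1.0000, H(Y|X) = 1.5221 (all in bits)

Chain rule: H(X,Y) = H(X) + H(Y|X)

Left side — joint entropy directly:
H(X,Y) = -Σ p(x,y) log p(x,y) = 2.5221 bits

Right side — compute H(Y|X) from the conditional distributions:
P(X) = (1/2, 1/2), so H(X) = 1.0000 bits
H(Y|X) = Σ_x P(X=x) · H(Y|X=x):
  P(Y|X=0) = (1/6, 1/2, 1/3), H(Y|X=0) = 1.4591, weight P(X=0) = 1/2
  P(Y|X=1) = (1/3, 1/3, 1/3), H(Y|X=1) = 1.5850, weight P(X=1) = 1/2
H(Y|X) = 1.5221 bits

H(X) + H(Y|X) = 1.0000 + 1.5221 = 2.5221 bits

Both sides equal 2.5221 bits. ✓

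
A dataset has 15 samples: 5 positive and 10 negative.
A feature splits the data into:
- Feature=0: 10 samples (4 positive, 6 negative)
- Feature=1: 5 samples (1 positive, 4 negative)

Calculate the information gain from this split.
0.0304 bits

Information Gain = H(Y) - H(Y|Feature)

Before split:
P(positive) = 5/15 = 0.3333
H(Y) = 0.9183 bits

After split:
Feature=0: H = 0.9710 bits (weight = 10/15)
Feature=1: H = 0.7219 bits (weight = 5/15)
H(Y|Feature) = (10/15)×0.9710 + (5/15)×0.7219 = 0.8879 bits

Information Gain = 0.9183 - 0.8879 = 0.0304 bits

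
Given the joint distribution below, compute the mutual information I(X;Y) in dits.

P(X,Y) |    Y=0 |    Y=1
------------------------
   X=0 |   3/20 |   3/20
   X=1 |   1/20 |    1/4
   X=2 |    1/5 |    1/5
0.0229 dits

Mutual information: I(X;Y) = H(X) + H(Y) - H(X,Y)

Marginals:
P(X) = (3/10, 3/10, 2/5), H(X) = 0.4729 dits
P(Y) = (2/5, 3/5), H(Y) = 0.2923 dits

Joint entropy: H(X,Y) = 0.7423 dits

I(X;Y) = 0.4729 + 0.2923 - 0.7423 = 0.0229 dits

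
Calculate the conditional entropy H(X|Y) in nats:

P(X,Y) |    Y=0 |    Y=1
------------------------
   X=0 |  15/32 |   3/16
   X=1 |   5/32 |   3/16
0.6114 nats

Using the chain rule: H(X|Y) = H(X,Y) - H(Y)

First, compute H(X,Y) = 1.2730 nats

Marginal P(Y) = (5/8, 3/8)
H(Y) = 0.6616 nats

H(X|Y) = H(X,Y) - H(Y) = 1.2730 - 0.6616 = 0.6114 nats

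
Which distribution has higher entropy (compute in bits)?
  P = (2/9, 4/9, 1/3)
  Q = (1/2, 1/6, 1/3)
P

Computing entropies in bits:
H(P) = 1.5305
H(Q) = 1.4591

Distribution P has higher entropy.

Intuition: The distribution closer to uniform (more spread out) has higher entropy.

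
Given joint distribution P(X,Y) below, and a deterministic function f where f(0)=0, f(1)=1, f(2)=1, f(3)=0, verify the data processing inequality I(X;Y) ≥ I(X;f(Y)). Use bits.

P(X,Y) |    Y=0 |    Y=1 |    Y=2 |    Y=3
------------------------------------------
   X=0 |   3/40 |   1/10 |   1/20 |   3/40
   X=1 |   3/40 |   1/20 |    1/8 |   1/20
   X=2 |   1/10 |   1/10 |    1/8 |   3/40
I(X;Y) = 0.0405, I(X;f(Y)) = 0.0033, inequality holds: 0.0405 ≥ 0.0033

Data Processing Inequality: For any Markov chain X → Y → Z, we have I(X;Y) ≥ I(X;Z).

Here Z = f(Y) is a deterministic function of Y, forming X → Y → Z.

Original I(X;Y) = 0.0405 bits

After applying f:
P(X,Z) where Z=f(Y):
- P(X,Z=0) = P(X,Y=0) + P(X,Y=3)
- P(X,Z=1) = P(X,Y=1) + P(X,Y=2)

I(X;Z) = I(X;f(Y)) = 0.0033 bits

Verification: 0.0405 ≥ 0.0033 ✓

Information cannot be created by processing; the function f can only lose information about X.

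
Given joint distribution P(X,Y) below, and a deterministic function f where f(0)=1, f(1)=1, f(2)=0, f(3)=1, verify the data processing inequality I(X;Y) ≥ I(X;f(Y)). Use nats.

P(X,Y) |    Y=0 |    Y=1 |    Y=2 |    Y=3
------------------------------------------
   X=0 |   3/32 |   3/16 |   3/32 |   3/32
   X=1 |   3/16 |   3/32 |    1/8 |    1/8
I(X;Y) = 0.0344, I(X;f(Y)) = 0.0009, inequality holds: 0.0344 ≥ 0.0009

Data Processing Inequality: For any Markov chain X → Y → Z, we have I(X;Y) ≥ I(X;Z).

Here Z = f(Y) is a deterministic function of Y, forming X → Y → Z.

Original I(X;Y) = 0.0344 nats

After applying f:
P(X,Z) where Z=f(Y):
- P(X,Z=0) = P(X,Y=2)
- P(X,Z=1) = P(X,Y=0) + P(X,Y=1) + P(X,Y=3)

I(X;Z) = I(X;f(Y)) = 0.0009 nats

Verification: 0.0344 ≥ 0.0009 ✓

Information cannot be created by processing; the function f can only lose information about X.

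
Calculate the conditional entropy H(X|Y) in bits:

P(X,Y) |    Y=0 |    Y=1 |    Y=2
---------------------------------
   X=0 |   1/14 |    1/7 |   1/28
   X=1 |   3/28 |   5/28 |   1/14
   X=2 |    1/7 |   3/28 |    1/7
1.5029 bits

Using the chain rule: H(X|Y) = H(X,Y) - H(Y)

First, compute H(X,Y) = 3.0531 bits

Marginal P(Y) = (9/28, 3/7, 1/4)
H(Y) = 1.5502 bits

H(X|Y) = H(X,Y) - H(Y) = 3.0531 - 1.5502 = 1.5029 bits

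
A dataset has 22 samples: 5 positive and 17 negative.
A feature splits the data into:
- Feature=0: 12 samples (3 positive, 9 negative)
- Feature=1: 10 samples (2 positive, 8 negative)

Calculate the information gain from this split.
0.0026 bits

Information Gain = H(Y) - H(Y|Feature)

Before split:
P(positive) = 5/22 = 0.2273
H(Y) = 0.7732 bits

After split:
Feature=0: H = 0.8113 bits (weight = 12/22)
Feature=1: H = 0.7219 bits (weight = 10/22)
H(Y|Feature) = (12/22)×0.8113 + (10/22)×0.7219 = 0.7707 bits

Information Gain = 0.7732 - 0.7707 = 0.0026 bits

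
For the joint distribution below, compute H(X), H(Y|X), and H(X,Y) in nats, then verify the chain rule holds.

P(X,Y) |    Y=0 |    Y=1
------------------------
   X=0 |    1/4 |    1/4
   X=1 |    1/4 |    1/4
H(X,Y) = 1.3863, H(X) = 0.6931, H(Y|X) = 0.6931 (all in nats)

Chain rule: H(X,Y) = H(X) + H(Y|X)

Left side — joint entropy directly:
H(X,Y) = -Σ p(x,y) log p(x,y) = 1.3863 nats

Right side — compute H(Y|X) from the conditional distributions:
P(X) = (1/2, 1/2), so H(X) = 0.6931 nats
H(Y|X) = Σ_x P(X=x) · H(Y|X=x):
  P(Y|X=0) = (1/2, 1/2), H(Y|X=0) = 0.6931, weight P(X=0) = 1/2
  P(Y|X=1) = (1/2, 1/2), H(Y|X=1) = 0.6931, weight P(X=1) = 1/2
H(Y|X) = 0.6931 nats

H(X) + H(Y|X) = 0.6931 + 0.6931 = 1.3863 nats

Both sides equal 1.3863 nats. ✓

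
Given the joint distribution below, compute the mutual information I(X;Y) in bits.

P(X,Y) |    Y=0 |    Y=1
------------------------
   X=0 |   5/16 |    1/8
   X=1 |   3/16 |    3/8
0.1058 bits

Mutual information: I(X;Y) = H(X) + H(Y) - H(X,Y)

Marginals:
P(X) = (7/16, 9/16), H(X) = 0.9887 bits
P(Y) = (1/2, 1/2), H(Y) = 1.0000 bits

Joint entropy: H(X,Y) = 1.8829 bits

I(X;Y) = 0.9887 + 1.0000 - 1.8829 = 0.1058 bits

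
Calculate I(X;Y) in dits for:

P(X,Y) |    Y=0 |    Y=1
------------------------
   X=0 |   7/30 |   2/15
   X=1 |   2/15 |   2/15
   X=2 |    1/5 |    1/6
0.0028 dits

Mutual information: I(X;Y) = H(X) + H(Y) - H(X,Y)

Marginals:
P(X) = (11/30, 4/15, 11/30), H(X) = 0.4726 dits
P(Y) = (17/30, 13/30), H(Y) = 0.2972 dits

Joint entropy: H(X,Y) = 0.7670 dits

I(X;Y) = 0.4726 + 0.2972 - 0.7670 = 0.0028 dits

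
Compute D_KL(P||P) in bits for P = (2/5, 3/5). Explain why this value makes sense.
0.0000 bits

KL divergence satisfies the Gibbs inequality: D_KL(P||Q) ≥ 0 for all distributions P, Q.

D_KL(P||Q) = Σ p(x) log(p(x)/q(x))
Each term is p(x) × log_2(p(x)/p(x)) = p(x) × log_2(1) = 0, so the sum is 0.
D_KL(P||Q) = 0.0000 bits

When P = Q, the KL divergence is exactly 0, as there is no 'divergence' between identical distributions.

This non-negativity is a fundamental property: relative entropy cannot be negative because it measures how different Q is from P.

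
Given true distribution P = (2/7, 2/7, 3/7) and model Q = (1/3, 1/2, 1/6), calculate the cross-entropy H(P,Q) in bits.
1.8464 bits

Cross-entropy: H(P,Q) = -Σ p(x) log q(x)

Alternatively: H(P,Q) = H(P) + D_KL(P||Q)
H(P) = 1.5567 bits
D_KL(P||Q) = 0.2897 bits

H(P,Q) = 1.5567 + 0.2897 = 1.8464 bits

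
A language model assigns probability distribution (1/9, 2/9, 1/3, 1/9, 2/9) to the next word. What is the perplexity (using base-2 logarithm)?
4.5858

Perplexity is 2^H (or exp(H) for natural log).

First, H = -Σ p log p = 2.1972 bits
Perplexity = 2^2.1972 = 4.5858

Interpretation: The model's uncertainty is equivalent to choosing uniformly among 4.6 options.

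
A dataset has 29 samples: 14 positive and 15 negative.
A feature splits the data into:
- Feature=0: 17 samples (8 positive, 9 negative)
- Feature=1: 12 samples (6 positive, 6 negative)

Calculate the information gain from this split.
0.0006 bits

Information Gain = H(Y) - H(Y|Feature)

Before split:
P(positive) = 14/29 = 0.4828
H(Y) = 0.9991 bits

After split:
Feature=0: H = 0.9975 bits (weight = 17/29)
Feature=1: H = 1.0000 bits (weight = 12/29)
H(Y|Feature) = (17/29)×0.9975 + (12/29)×1.0000 = 0.9985 bits

Information Gain = 0.9991 - 0.9985 = 0.0006 bits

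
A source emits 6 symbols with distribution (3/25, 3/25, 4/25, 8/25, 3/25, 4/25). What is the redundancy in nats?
0.0774 nats

Redundancy measures how far a source is from maximum entropy:
R = H_max - H(X)

Maximum entropy for 6 symbols: H_max = log_e(6) = 1.7918 nats
Actual entropy: H(X) = 1.7143 nats
Redundancy: R = 1.7918 - 1.7143 = 0.0774 nats

This redundancy represents potential for compression: the source could be compressed by 0.0774 nats per symbol.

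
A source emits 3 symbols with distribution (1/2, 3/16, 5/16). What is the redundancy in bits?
0.1077 bits

Redundancy measures how far a source is from maximum entropy:
R = H_max - H(X)

Maximum entropy for 3 symbols: H_max = log_2(3) = 1.5850 bits
Actual entropy: H(X) = 1.4772 bits
Redundancy: R = 1.5850 - 1.4772 = 0.1077 bits

This redundancy represents potential for compression: the source could be compressed by 0.1077 bits per symbol.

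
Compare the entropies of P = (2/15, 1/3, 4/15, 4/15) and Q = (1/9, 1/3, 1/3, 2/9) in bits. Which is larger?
P

Computing entropies in bits:
H(P) = 1.9329
H(Q) = 1.8911

Distribution P has higher entropy.

Intuition: The distribution closer to uniform (more spread out) has higher entropy.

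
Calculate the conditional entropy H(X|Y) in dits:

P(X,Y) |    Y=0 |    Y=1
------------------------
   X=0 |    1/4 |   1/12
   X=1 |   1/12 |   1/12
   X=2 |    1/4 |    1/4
0.4264 dits

Using the chain rule: H(X|Y) = H(X,Y) - H(Y)

First, compute H(X,Y) = 0.7213 dits

Marginal P(Y) = (7/12, 5/12)
H(Y) = 0.2950 dits

H(X|Y) = H(X,Y) - H(Y) = 0.7213 - 0.2950 = 0.4264 dits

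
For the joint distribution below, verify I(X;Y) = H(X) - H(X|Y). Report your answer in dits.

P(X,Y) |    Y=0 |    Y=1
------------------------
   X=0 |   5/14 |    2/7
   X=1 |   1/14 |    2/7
I(X;Y) = 0.0272 dits

Mutual information has multiple equivalent forms:
- I(X;Y) = H(X) - H(X|Y)
- I(X;Y) = H(Y) - H(Y|X)
- I(X;Y) = H(X) + H(Y) - H(X,Y)

Computing all quantities:
H(X) = 0.2831, H(Y) = 0.2966, H(X,Y) = 0.5525
H(X|Y) = 0.2559, H(Y|X) = 0.2694

Verification:
H(X) - H(X|Y) = 0.2831 - 0.2559 = 0.0272
H(Y) - H(Y|X) = 0.2966 - 0.2694 = 0.0272
H(X) + H(Y) - H(X,Y) = 0.2831 + 0.2966 - 0.5525 = 0.0272

All forms give I(X;Y) = 0.0272 dits. ✓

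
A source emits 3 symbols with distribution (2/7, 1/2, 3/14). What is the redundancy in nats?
0.0640 nats

Redundancy measures how far a source is from maximum entropy:
R = H_max - H(X)

Maximum entropy for 3 symbols: H_max = log_e(3) = 1.0986 nats
Actual entropy: H(X) = 1.0346 nats
Redundancy: R = 1.0986 - 1.0346 = 0.0640 nats

This redundancy represents potential for compression: the source could be compressed by 0.0640 nats per symbol.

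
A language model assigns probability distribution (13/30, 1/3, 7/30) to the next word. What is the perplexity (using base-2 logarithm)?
2.9100

Perplexity is 2^H (or exp(H) for natural log).

First, H = -Σ p log p = 1.5410 bits
Perplexity = 2^1.5410 = 2.9100

Interpretation: The model's uncertainty is equivalent to choosing uniformly among 2.9 options.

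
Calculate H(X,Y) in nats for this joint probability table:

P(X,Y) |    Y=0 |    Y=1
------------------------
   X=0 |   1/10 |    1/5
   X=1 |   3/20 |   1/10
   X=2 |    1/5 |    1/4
1.7354 nats

Joint entropy is H(X,Y) = -Σ_{x,y} p(x,y) log p(x,y).

Summing over all non-zero entries:
H(X,Y) = -[1/10·log_e(1/10) + 1/5·log_e(1/5) + 3/20·log_e(3/20) + 1/10·log_e(1/10) + 1/5·log_e(1/5) + 1/4·log_e(1/4)]
H(X,Y) = 1.7354 nats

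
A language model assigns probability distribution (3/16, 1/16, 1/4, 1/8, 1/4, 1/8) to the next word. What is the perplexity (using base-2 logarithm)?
5.4749

Perplexity is 2^H (or exp(H) for natural log).

First, H = -Σ p log p = 2.4528 bits
Perplexity = 2^2.4528 = 5.4749

Interpretation: The model's uncertainty is equivalent to choosing uniformly among 5.5 options.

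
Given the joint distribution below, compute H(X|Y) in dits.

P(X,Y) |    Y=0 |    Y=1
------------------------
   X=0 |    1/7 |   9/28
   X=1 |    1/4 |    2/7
0.2941 dits

Using the chain rule: H(X|Y) = H(X,Y) - H(Y)

First, compute H(X,Y) = 0.5851 dits

Marginal P(Y) = (11/28, 17/28)
H(Y) = 0.2910 dits

H(X|Y) = H(X,Y) - H(Y) = 0.5851 - 0.2910 = 0.2941 dits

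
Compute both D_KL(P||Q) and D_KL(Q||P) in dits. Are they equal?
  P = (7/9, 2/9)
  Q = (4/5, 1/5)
D_KL(P||Q) = 0.0007, D_KL(Q||P) = 0.0006

KL divergence is not symmetric: D_KL(P||Q) ≠ D_KL(Q||P) in general.

D_KL(P||Q) = 0.0007 dits
D_KL(Q||P) = 0.0006 dits

No, they are not equal!

This asymmetry is why KL divergence is not a true distance metric.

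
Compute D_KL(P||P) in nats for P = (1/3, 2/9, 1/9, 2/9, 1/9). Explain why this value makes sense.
0.0000 nats

KL divergence satisfies the Gibbs inequality: D_KL(P||Q) ≥ 0 for all distributions P, Q.

D_KL(P||Q) = Σ p(x) log(p(x)/q(x))
Each term is p(x) × log_e(p(x)/p(x)) = p(x) × log_e(1) = 0, so the sum is 0.
D_KL(P||Q) = 0.0000 nats

When P = Q, the KL divergence is exactly 0, as there is no 'divergence' between identical distributions.

This non-negativity is a fundamental property: relative entropy cannot be negative because it measures how different Q is from P.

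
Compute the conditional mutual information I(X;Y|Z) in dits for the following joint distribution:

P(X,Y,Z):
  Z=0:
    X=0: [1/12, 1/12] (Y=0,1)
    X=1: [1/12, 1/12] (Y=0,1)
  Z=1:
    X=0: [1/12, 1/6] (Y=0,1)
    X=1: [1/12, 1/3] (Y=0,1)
0.0032 dits

Conditional mutual information: I(X;Y|Z) = H(X|Z) + H(Y|Z) - H(X,Y|Z)

H(Z) = 0.2764
H(X,Z) = 0.5683 → H(X|Z) = 0.2919
H(Y,Z) = 0.5396 → H(Y|Z) = 0.2632
H(X,Y,Z) = 0.8283 → H(X,Y|Z) = 0.5519

I(X;Y|Z) = 0.2919 + 0.2632 - 0.5519 = 0.0032 dits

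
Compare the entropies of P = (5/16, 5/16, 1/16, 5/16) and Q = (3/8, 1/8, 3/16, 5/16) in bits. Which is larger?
Q

Computing entropies in bits:
H(P) = 1.8232
H(Q) = 1.8829

Distribution Q has higher entropy.

Intuition: The distribution closer to uniform (more spread out) has higher entropy.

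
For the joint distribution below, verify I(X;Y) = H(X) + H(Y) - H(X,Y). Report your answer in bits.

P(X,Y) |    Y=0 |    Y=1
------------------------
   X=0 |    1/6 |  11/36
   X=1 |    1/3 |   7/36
I(X;Y) = 0.0566 bits

Mutual information has multiple equivalent forms:
- I(X;Y) = H(X) - H(X|Y)
- I(X;Y) = H(Y) - H(Y|X)
- I(X;Y) = H(X) + H(Y) - H(X,Y)

Computing all quantities:
H(X) = 0.9978, H(Y) = 1.0000, H(X,Y) = 1.9412
H(X|Y) = 0.9412, H(Y|X) = 0.9434

Verification:
H(X) - H(X|Y) = 0.9978 - 0.9412 = 0.0566
H(Y) - H(Y|X) = 1.0000 - 0.9434 = 0.0566
H(X) + H(Y) - H(X,Y) = 0.9978 + 1.0000 - 1.9412 = 0.0566

All forms give I(X;Y) = 0.0566 bits. ✓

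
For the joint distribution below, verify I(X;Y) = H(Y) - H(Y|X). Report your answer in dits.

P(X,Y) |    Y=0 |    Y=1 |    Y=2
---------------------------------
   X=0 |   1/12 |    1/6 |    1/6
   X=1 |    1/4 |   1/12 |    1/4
I(X;Y) = 0.0227 dits

Mutual information has multiple equivalent forms:
- I(X;Y) = H(X) - H(X|Y)
- I(X;Y) = H(Y) - H(Y|X)
- I(X;Y) = H(X) + H(Y) - H(X,Y)

Computing all quantities:
H(X) = 0.2950, H(Y) = 0.4680, H(X,Y) = 0.7403
H(X|Y) = 0.2723, H(Y|X) = 0.4453

Verification:
H(X) - H(X|Y) = 0.2950 - 0.2723 = 0.0227
H(Y) - H(Y|X) = 0.4680 - 0.4453 = 0.0227
H(X) + H(Y) - H(X,Y) = 0.2950 + 0.4680 - 0.7403 = 0.0227

All forms give I(X;Y) = 0.0227 dits. ✓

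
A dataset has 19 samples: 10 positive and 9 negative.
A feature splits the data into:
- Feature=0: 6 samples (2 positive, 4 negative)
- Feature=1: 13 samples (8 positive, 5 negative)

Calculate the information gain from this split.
0.0503 bits

Information Gain = H(Y) - H(Y|Feature)

Before split:
P(positive) = 10/19 = 0.5263
H(Y) = 0.9980 bits

After split:
Feature=0: H = 0.9183 bits (weight = 6/19)
Feature=1: H = 0.9612 bits (weight = 13/19)
H(Y|Feature) = (6/19)×0.9183 + (13/19)×0.9612 = 0.9477 bits

Information Gain = 0.9980 - 0.9477 = 0.0503 bits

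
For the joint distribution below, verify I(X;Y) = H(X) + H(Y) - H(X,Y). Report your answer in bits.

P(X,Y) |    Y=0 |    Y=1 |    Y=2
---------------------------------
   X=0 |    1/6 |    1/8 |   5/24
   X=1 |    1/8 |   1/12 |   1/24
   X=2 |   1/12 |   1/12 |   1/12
I(X;Y) = 0.0391 bits

Mutual information has multiple equivalent forms:
- I(X;Y) = H(X) - H(X|Y)
- I(X;Y) = H(Y) - H(Y|X)
- I(X;Y) = H(X) + H(Y) - H(X,Y)

Computing all quantities:
H(X) = 1.5000, H(Y) = 1.5774, H(X,Y) = 3.0383
H(X|Y) = 1.4609, H(Y|X) = 1.5383

Verification:
H(X) - H(X|Y) = 1.5000 - 1.4609 = 0.0391
H(Y) - H(Y|X) = 1.5774 - 1.5383 = 0.0391
H(X) + H(Y) - H(X,Y) = 1.5000 + 1.5774 - 3.0383 = 0.0391

All forms give I(X;Y) = 0.0391 bits. ✓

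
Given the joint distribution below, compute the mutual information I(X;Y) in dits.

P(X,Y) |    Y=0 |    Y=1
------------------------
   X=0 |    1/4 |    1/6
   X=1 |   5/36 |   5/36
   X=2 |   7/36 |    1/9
0.0026 dits

Mutual information: I(X;Y) = H(X) + H(Y) - H(X,Y)

Marginals:
P(X) = (5/12, 5/18, 11/36), H(X) = 0.4703 dits
P(Y) = (7/12, 5/12), H(Y) = 0.2950 dits

Joint entropy: H(X,Y) = 0.7627 dits

I(X;Y) = 0.4703 + 0.2950 - 0.7627 = 0.0026 dits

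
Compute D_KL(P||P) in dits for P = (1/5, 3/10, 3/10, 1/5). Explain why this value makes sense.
0.0000 dits

KL divergence satisfies the Gibbs inequality: D_KL(P||Q) ≥ 0 for all distributions P, Q.

D_KL(P||Q) = Σ p(x) log(p(x)/q(x))
Each term is p(x) × log_10(p(x)/p(x)) = p(x) × log_10(1) = 0, so the sum is 0.
D_KL(P||Q) = 0.0000 dits

When P = Q, the KL divergence is exactly 0, as there is no 'divergence' between identical distributions.

This non-negativity is a fundamental property: relative entropy cannot be negative because it measures how different Q is from P.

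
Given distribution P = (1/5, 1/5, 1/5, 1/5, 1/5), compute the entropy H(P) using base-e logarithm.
1.6094 nats

Shannon entropy is H(X) = -Σ p(x) log p(x).

For P = (1/5, 1/5, 1/5, 1/5, 1/5):
H = -1/5 × log_e(1/5) -1/5 × log_e(1/5) -1/5 × log_e(1/5) -1/5 × log_e(1/5) -1/5 × log_e(1/5)
H = 1.6094 nats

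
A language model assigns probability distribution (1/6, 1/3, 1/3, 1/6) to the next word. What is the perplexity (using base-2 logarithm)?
3.7798

Perplexity is 2^H (or exp(H) for natural log).

First, H = -Σ p log p = 1.9183 bits
Perplexity = 2^1.9183 = 3.7798

Interpretation: The model's uncertainty is equivalent to choosing uniformly among 3.8 options.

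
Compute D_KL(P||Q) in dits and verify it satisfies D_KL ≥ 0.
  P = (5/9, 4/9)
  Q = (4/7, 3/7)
0.0002 dits

KL divergence satisfies the Gibbs inequality: D_KL(P||Q) ≥ 0 for all distributions P, Q.

D_KL(P||Q) = Σ p(x) log(p(x)/q(x))
Term by term:
  x=0: 5/9 × log_10[(5/9)/(4/7)] = -0.0068
  x=1: 4/9 × log_10[(4/9)/(3/7)] = 0.0070
D_KL(P||Q) = 0.0002 dits

D_KL(P||Q) = 0.0002 ≥ 0 ✓

This non-negativity is a fundamental property: relative entropy cannot be negative because it measures how different Q is from P.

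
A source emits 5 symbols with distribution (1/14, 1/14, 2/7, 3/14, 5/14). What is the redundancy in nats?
0.1767 nats

Redundancy measures how far a source is from maximum entropy:
R = H_max - H(X)

Maximum entropy for 5 symbols: H_max = log_e(5) = 1.6094 nats
Actual entropy: H(X) = 1.4328 nats
Redundancy: R = 1.6094 - 1.4328 = 0.1767 nats

This redundancy represents potential for compression: the source could be compressed by 0.1767 nats per symbol.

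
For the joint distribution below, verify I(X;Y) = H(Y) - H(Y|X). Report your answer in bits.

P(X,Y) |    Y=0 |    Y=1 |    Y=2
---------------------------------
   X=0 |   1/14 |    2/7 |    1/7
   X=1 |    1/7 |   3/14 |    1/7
I(X;Y) = 0.0249 bits

Mutual information has multiple equivalent forms:
- I(X;Y) = H(X) - H(X|Y)
- I(X;Y) = H(Y) - H(Y|X)
- I(X;Y) = H(X) + H(Y) - H(X,Y)

Computing all quantities:
H(X) = 1.0000, H(Y) = 1.4926, H(X,Y) = 2.4677
H(X|Y) = 0.9751, H(Y|X) = 1.4677

Verification:
H(X) - H(X|Y) = 1.0000 - 0.9751 = 0.0249
H(Y) - H(Y|X) = 1.4926 - 1.4677 = 0.0249
H(X) + H(Y) - H(X,Y) = 1.0000 + 1.4926 - 2.4677 = 0.0249

All forms give I(X;Y) = 0.0249 bits. ✓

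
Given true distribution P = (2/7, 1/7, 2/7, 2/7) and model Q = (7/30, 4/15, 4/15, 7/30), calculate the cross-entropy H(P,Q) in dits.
0.6072 dits

Cross-entropy: H(P,Q) = -Σ p(x) log q(x)

Alternatively: H(P,Q) = H(P) + D_KL(P||Q)
H(P) = 0.5871 dits
D_KL(P||Q) = 0.0201 dits

H(P,Q) = 0.5871 + 0.0201 = 0.6072 dits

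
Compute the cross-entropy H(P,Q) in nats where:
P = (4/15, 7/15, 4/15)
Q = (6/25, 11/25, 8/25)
1.0675 nats

Cross-entropy: H(P,Q) = -Σ p(x) log q(x)

Alternatively: H(P,Q) = H(P) + D_KL(P||Q)
H(P) = 1.0606 nats
D_KL(P||Q) = 0.0069 nats

H(P,Q) = 1.0606 + 0.0069 = 1.0675 nats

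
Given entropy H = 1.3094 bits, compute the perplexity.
2.4784

Perplexity is 2^H (or exp(H) for natural log).

H = 1.3094 bits
Perplexity = 2^1.3094 = 2.4784

Interpretation: The model's uncertainty is equivalent to choosing uniformly among 2.5 options.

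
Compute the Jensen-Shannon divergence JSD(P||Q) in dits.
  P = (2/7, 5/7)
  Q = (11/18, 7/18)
0.0237 dits

Jensen-Shannon divergence is:
JSD(P||Q) = 0.5 × D_KL(P||M) + 0.5 × D_KL(Q||M)
where M = 0.5 × (P + Q) is the mixture distribution.

M = 0.5 × (2/7, 5/7) + 0.5 × (11/18, 7/18) = (0.448413, 0.551587)

D_KL(P||M) = 0.0243 dits
D_KL(Q||M) = 0.0231 dits

JSD(P||Q) = 0.5 × 0.0243 + 0.5 × 0.0231 = 0.0237 dits

Unlike KL divergence, JSD is symmetric and bounded: 0 ≤ JSD ≤ log(2).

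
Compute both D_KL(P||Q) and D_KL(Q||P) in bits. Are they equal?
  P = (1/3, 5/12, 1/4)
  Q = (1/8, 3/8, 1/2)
D_KL(P||Q) = 0.2850, D_KL(Q||P) = 0.2661

KL divergence is not symmetric: D_KL(P||Q) ≠ D_KL(Q||P) in general.

D_KL(P||Q) = 0.2850 bits
D_KL(Q||P) = 0.2661 bits

No, they are not equal!

This asymmetry is why KL divergence is not a true distance metric.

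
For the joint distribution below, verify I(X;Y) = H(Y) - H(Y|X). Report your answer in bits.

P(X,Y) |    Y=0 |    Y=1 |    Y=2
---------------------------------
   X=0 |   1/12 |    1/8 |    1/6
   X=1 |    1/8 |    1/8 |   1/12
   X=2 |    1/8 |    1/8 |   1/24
I(X;Y) = 0.0605 bits

Mutual information has multiple equivalent forms:
- I(X;Y) = H(X) - H(X|Y)
- I(X;Y) = H(Y) - H(Y|X)
- I(X;Y) = H(X) + H(Y) - H(X,Y)

Computing all quantities:
H(X) = 1.5774, H(Y) = 1.5774, H(X,Y) = 3.0944
H(X|Y) = 1.5169, H(Y|X) = 1.5169

Verification:
H(X) - H(X|Y) = 1.5774 - 1.5169 = 0.0605
H(Y) - H(Y|X) = 1.5774 - 1.5169 = 0.0605
H(X) + H(Y) - H(X,Y) = 1.5774 + 1.5774 - 3.0944 = 0.0605

All forms give I(X;Y) = 0.0605 bits. ✓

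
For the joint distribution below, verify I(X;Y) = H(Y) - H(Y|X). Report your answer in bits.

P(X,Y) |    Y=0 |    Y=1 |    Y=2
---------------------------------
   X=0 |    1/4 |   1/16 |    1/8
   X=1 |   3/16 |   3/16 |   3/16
I(X;Y) = 0.0514 bits

Mutual information has multiple equivalent forms:
- I(X;Y) = H(X) - H(X|Y)
- I(X;Y) = H(Y) - H(Y|X)
- I(X;Y) = H(X) + H(Y) - H(X,Y)

Computing all quantities:
H(X) = 0.9887, H(Y) = 1.5462, H(X,Y) = 2.4835
H(X|Y) = 0.9373, H(Y|X) = 1.4948

Verification:
H(X) - H(X|Y) = 0.9887 - 0.9373 = 0.0514
H(Y) - H(Y|X) = 1.5462 - 1.4948 = 0.0514
H(X) + H(Y) - H(X,Y) = 0.9887 + 1.5462 - 2.4835 = 0.0514

All forms give I(X;Y) = 0.0514 bits. ✓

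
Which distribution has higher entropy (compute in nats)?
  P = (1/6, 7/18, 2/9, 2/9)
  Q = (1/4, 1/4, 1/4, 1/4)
Q

Computing entropies in nats:
H(P) = 1.3344
H(Q) = 1.3863

Distribution Q has higher entropy.

Intuition: The distribution closer to uniform (more spread out) has higher entropy.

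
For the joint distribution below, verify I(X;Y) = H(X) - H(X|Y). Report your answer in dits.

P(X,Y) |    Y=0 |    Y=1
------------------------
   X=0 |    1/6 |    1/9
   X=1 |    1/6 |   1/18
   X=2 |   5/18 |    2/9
I(X;Y) = 0.0056 dits

Mutual information has multiple equivalent forms:
- I(X;Y) = H(X) - H(X|Y)
- I(X;Y) = H(Y) - H(Y|X)
- I(X;Y) = H(X) + H(Y) - H(X,Y)

Computing all quantities:
H(X) = 0.4502, H(Y) = 0.2902, H(X,Y) = 0.7348
H(X|Y) = 0.4446, H(Y|X) = 0.2846

Verification:
H(X) - H(X|Y) = 0.4502 - 0.4446 = 0.0056
H(Y) - H(Y|X) = 0.2902 - 0.2846 = 0.0056
H(X) + H(Y) - H(X,Y) = 0.4502 + 0.2902 - 0.7348 = 0.0056

All forms give I(X;Y) = 0.0056 dits. ✓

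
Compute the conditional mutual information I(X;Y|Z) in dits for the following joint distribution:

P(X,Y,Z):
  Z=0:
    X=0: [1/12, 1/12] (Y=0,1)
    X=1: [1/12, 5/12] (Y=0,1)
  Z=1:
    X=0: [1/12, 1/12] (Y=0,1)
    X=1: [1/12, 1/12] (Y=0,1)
0.0148 dits

Conditional mutual information: I(X;Y|Z) = H(X|Z) + H(Y|Z) - H(X,Y|Z)

H(Z) = 0.2764
H(X,Z) = 0.5396 → H(X|Z) = 0.2632
H(Y,Z) = 0.5396 → H(Y|Z) = 0.2632
H(X,Y,Z) = 0.7879 → H(X,Y|Z) = 0.5115

I(X;Y|Z) = 0.2632 + 0.2632 - 0.5115 = 0.0148 dits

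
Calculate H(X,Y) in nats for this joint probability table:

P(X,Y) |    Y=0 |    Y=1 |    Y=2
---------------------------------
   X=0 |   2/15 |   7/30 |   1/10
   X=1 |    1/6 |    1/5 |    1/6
1.7576 nats

Joint entropy is H(X,Y) = -Σ_{x,y} p(x,y) log p(x,y).

Summing over all non-zero entries:
H(X,Y) = -[2/15·log_e(2/15) + 7/30·log_e(7/30) + 1/10·log_e(1/10) + 1/6·log_e(1/6) + 1/5·log_e(1/5) + 1/6·log_e(1/6)]
H(X,Y) = 1.7576 nats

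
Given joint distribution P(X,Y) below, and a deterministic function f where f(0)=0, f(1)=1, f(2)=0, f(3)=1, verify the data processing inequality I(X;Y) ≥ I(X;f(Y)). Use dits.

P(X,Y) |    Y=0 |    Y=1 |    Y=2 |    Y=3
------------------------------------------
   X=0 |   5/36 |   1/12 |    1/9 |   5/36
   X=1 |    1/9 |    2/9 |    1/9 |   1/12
I(X;Y) = 0.0173, I(X;f(Y)) = 0.0026, inequality holds: 0.0173 ≥ 0.0026

Data Processing Inequality: For any Markov chain X → Y → Z, we have I(X;Y) ≥ I(X;Z).

Here Z = f(Y) is a deterministic function of Y, forming X → Y → Z.

Original I(X;Y) = 0.0173 dits

After applying f:
P(X,Z) where Z=f(Y):
- P(X,Z=0) = P(X,Y=0) + P(X,Y=2)
- P(X,Z=1) = P(X,Y=1) + P(X,Y=3)

I(X;Z) = I(X;f(Y)) = 0.0026 dits

Verification: 0.0173 ≥ 0.0026 ✓

Information cannot be created by processing; the function f can only lose information about X.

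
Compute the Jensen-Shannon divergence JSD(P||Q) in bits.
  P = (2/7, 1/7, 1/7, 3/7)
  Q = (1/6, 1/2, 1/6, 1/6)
0.1309 bits

Jensen-Shannon divergence is:
JSD(P||Q) = 0.5 × D_KL(P||M) + 0.5 × D_KL(Q||M)
where M = 0.5 × (P + Q) is the mixture distribution.

M = 0.5 × (2/7, 1/7, 1/7, 3/7) + 0.5 × (1/6, 1/2, 1/6, 1/6) = (0.22619, 9/28, 0.154762, 0.297619)

D_KL(P||M) = 0.1381 bits
D_KL(Q||M) = 0.1237 bits

JSD(P||Q) = 0.5 × 0.1381 + 0.5 × 0.1237 = 0.1309 bits

Unlike KL divergence, JSD is symmetric and bounded: 0 ≤ JSD ≤ log(2).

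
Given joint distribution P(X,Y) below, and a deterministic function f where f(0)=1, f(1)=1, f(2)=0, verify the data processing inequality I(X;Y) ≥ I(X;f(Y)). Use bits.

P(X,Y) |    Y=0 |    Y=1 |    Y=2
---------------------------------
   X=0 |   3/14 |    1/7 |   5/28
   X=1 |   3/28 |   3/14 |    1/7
I(X;Y) = 0.0358, I(X;f(Y)) = 0.0005, inequality holds: 0.0358 ≥ 0.0005

Data Processing Inequality: For any Markov chain X → Y → Z, we have I(X;Y) ≥ I(X;Z).

Here Z = f(Y) is a deterministic function of Y, forming X → Y → Z.

Original I(X;Y) = 0.0358 bits

After applying f:
P(X,Z) where Z=f(Y):
- P(X,Z=0) = P(X,Y=2)
- P(X,Z=1) = P(X,Y=0) + P(X,Y=1)

I(X;Z) = I(X;f(Y)) = 0.0005 bits

Verification: 0.0358 ≥ 0.0005 ✓

Information cannot be created by processing; the function f can only lose information about X.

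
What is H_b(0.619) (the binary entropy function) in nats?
0.6646 nats

The binary entropy function is:
H(p) = -p log(p) - (1-p) log(1-p)

H(0.619) = -0.619 × log_e(0.619) - 0.381 × log_e(0.381)
H(0.619) = 0.6646 nats

Note: Binary entropy is maximized at p=0.5 (H=1 bit) and minimized at p=0 or p=1 (H=0).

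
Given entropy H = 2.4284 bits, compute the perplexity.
5.3830

Perplexity is 2^H (or exp(H) for natural log).

H = 2.4284 bits
Perplexity = 2^2.4284 = 5.3830

Interpretation: The model's uncertainty is equivalent to choosing uniformly among 5.4 options.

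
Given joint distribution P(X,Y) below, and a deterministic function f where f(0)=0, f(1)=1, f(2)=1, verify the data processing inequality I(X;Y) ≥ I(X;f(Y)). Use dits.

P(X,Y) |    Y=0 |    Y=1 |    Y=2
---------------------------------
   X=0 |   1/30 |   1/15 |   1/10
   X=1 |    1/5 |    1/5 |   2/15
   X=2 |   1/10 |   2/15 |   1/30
I(X;Y) = 0.0199, I(X;f(Y)) = 0.0074, inequality holds: 0.0199 ≥ 0.0074

Data Processing Inequality: For any Markov chain X → Y → Z, we have I(X;Y) ≥ I(X;Z).

Here Z = f(Y) is a deterministic function of Y, forming X → Y → Z.

Original I(X;Y) = 0.0199 dits

After applying f:
P(X,Z) where Z=f(Y):
- P(X,Z=0) = P(X,Y=0)
- P(X,Z=1) = P(X,Y=1) + P(X,Y=2)

I(X;Z) = I(X;f(Y)) = 0.0074 dits

Verification: 0.0199 ≥ 0.0074 ✓

Information cannot be created by processing; the function f can only lose information about X.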